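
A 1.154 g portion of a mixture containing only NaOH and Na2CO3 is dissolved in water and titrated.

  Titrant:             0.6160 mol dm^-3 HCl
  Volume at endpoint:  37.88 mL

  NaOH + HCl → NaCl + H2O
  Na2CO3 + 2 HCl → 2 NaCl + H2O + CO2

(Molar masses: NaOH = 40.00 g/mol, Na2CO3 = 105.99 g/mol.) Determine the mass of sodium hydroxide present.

0.2542 g

n(HCl) = 0.03788 × 0.6160 = 0.02333 mol
Let x = n(NaOH), y = n(Na2CO3).
Titrant: 1x + 2y = 0.02333;  mass: 40.00x + 105.99y = 1.154
Solving, x = 6.355 × 10^-3 mol, y = 8.489 × 10^-3 mol
mass of NaOH = 6.355 × 10^-3 × 40.00 = 0.2542 g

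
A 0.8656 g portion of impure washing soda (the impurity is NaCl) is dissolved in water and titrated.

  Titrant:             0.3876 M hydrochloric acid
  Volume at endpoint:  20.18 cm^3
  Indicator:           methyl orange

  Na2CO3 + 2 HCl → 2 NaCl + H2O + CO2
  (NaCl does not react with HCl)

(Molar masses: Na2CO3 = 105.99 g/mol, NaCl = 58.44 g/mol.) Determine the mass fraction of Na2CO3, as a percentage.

47.89 %

n(HCl) = 0.02018 × 0.3876 = 7.822 × 10^-3 mol
Let x = n(Na2CO3), y = n(NaCl).
Titrant: 2x = 7.822 × 10^-3;  mass: 105.99x + 58.44y = 0.8656
Solving, x = 3.911 × 10^-3 mol, y = 7.719 × 10^-3 mol
mass of Na2CO3 = 3.911 × 10^-3 × 105.99 = 0.4145 g
% Na2CO3 = 0.4145 / 0.8656 × 100 = 47.89 %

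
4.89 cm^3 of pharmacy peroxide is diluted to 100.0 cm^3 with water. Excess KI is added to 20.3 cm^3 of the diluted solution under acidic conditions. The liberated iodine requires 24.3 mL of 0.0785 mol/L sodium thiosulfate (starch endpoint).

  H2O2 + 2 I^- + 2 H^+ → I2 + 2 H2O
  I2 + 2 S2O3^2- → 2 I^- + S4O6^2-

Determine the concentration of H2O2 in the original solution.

0.961 mol/L

n(S2O3^2-) = 0.0243 × 0.0785 = 1.91 × 10^-3 mol
n(I2) = n(S2O3^2-)/2 = 9.54 × 10^-4 mol
n(H2O2) in the aliquot = 9.54 × 10^-4 mol (1:1 ratio)
[H2O2]_dilute = 9.54 × 10^-4 / 0.0203 = 0.0470 mol/L
[H2O2]_original = 0.0470 × 100.0/4.89 = 0.961 mol/L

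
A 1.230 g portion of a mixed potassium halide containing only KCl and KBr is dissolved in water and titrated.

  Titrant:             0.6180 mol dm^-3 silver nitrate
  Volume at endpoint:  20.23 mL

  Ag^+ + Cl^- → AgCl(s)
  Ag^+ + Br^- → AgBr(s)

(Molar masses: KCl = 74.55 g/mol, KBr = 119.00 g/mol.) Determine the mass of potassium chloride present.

0.4323 g

n(AgNO3) = 0.02023 × 0.6180 = 0.01250 mol
Let x = n(KCl), y = n(KBr).
Titrant: 1x + 1y = 0.01250;  mass: 74.55x + 119.00y = 1.230
Solving, x = 5.799 × 10^-3 mol, y = 6.703 × 10^-3 mol
mass of KCl = 5.799 × 10^-3 × 74.55 = 0.4323 g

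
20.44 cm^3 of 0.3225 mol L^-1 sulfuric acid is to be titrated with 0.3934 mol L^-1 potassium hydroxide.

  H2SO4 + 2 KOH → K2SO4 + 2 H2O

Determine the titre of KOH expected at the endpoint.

33.51 mL

n(H2SO4) = 0.02044 L × 0.3225 mol/L = 6.592 × 10^-3 mol
From the 2:1 stoichiometry, n(KOH) = 2/1 × 6.592 × 10^-3 = 0.01318 mol
V(KOH) = 0.01318 mol / 0.3934 mol/L = 0.03351 L = 33.51 mL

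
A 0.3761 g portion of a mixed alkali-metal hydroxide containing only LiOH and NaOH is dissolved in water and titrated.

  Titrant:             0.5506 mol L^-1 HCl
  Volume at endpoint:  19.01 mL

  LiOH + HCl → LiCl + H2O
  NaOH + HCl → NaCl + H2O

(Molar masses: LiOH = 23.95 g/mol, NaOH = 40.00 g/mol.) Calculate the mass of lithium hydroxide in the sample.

0.06353 g

n(HCl) = 0.01901 × 0.5506 = 0.01047 mol
Let x = n(LiOH), y = n(NaOH).
Titrant: 1x + 1y = 0.01047;  mass: 23.95x + 40.00y = 0.3761
Solving, x = 2.653 × 10^-3 mol, y = 7.814 × 10^-3 mol
mass of LiOH = 2.653 × 10^-3 × 23.95 = 0.06353 g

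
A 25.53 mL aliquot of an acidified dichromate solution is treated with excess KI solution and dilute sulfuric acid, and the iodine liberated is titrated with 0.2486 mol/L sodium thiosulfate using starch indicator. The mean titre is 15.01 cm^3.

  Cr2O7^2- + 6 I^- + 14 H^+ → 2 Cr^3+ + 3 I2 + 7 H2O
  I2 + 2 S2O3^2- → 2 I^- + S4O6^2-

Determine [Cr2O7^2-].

0.02436 mol/L

n(S2O3^2-) = 0.01501 × 0.2486 = 3.731 × 10^-3 mol
n(I2) = n(S2O3^2-)/2 = 1.866 × 10^-3 mol
From the 1:3 ratio, n(Cr2O7^2-) in the aliquot = 1/3 × 1.866 × 10^-3 = 6.219 × 10^-4 mol
[Cr2O7^2-] = 6.219 × 10^-4 / 0.02553 = 0.02436 mol/L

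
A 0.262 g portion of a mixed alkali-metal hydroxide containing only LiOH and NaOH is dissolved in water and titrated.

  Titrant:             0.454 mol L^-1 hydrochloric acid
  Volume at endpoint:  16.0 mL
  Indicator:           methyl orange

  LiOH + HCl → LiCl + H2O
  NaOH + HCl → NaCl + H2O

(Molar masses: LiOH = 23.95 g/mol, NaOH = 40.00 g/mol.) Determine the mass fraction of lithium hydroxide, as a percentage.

16.3 %

n(HCl) = 0.0160 × 0.454 = 7.26 × 10^-3 mol
Let x = n(LiOH), y = n(NaOH).
Titrant: 1x + 1y = 7.26 × 10^-3;  mass: 23.95x + 40.00y = 0.262
Solving, x = 1.78 × 10^-3 mol, y = 5.48 × 10^-3 mol
mass of LiOH = 1.78 × 10^-3 × 23.95 = 0.0426 g
% LiOH = 0.0426 / 0.262 × 100 = 16.3 %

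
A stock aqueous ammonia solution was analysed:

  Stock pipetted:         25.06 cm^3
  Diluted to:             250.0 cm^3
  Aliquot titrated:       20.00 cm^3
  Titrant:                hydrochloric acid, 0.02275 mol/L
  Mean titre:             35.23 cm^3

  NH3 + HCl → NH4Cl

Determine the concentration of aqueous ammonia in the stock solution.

0.3998 mol/L

n(HCl) = 0.03523 × 0.02275 = 8.015 × 10^-4 mol
n(NH3) in the aliquot = 8.015 × 10^-4 mol (1:1 ratio)
[NH3]_dilute = 8.015 × 10^-4 / 0.02000 = 0.04007 mol/L
Dilution factor = 250.0 / 25.06 = 9.976
[NH3]_stock = 0.04007 × 9.976 = 0.3998 mol/L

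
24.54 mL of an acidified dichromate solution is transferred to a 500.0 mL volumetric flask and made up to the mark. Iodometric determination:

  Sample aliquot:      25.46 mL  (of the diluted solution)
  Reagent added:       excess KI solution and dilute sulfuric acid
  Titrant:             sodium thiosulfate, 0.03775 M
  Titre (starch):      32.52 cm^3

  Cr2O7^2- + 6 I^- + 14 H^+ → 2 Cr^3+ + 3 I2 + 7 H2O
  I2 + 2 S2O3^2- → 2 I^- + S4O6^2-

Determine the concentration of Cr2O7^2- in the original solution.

0.1637 M

n(S2O3^2-) = 0.03252 × 0.03775 = 1.228 × 10^-3 mol
n(I2) = n(S2O3^2-)/2 = 6.138 × 10^-4 mol
From the 1:3 ratio, n(Cr2O7^2-) in the aliquot = 1/3 × 6.138 × 10^-4 = 2.046 × 10^-4 mol
[Cr2O7^2-]_dilute = 2.046 × 10^-4 / 0.02546 = 0.008036 mol/L
[Cr2O7^2-]_original = 0.008036 × 500.0/24.54 = 0.1637 mol/L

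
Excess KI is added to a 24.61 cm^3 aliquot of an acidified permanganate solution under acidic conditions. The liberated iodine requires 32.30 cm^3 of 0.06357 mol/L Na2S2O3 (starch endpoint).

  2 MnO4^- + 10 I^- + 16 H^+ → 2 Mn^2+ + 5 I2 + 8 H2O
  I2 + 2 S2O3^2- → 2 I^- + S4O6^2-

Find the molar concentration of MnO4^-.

n(S2O3^2-) = 0.03230 × 0.06357 = 2.053 × 10^-3 mol
n(I2) = n(S2O3^2-)/2 = 1.027 × 10^-3 mol
From the 2:5 ratio, n(MnO4^-) in the aliquot = 2/5 × 1.027 × 10^-3 = 4.107 × 10^-4 mol
[MnO4^-] = 4.107 × 10^-4 / 0.02461 = 0.01669 mol/L

0.01669 mol/L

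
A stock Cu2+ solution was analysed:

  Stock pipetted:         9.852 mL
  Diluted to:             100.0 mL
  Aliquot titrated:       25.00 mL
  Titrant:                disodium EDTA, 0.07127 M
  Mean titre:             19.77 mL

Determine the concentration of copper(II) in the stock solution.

0.5721 M

Cu^2+ + EDTA^4- → [Cu(EDTA)]^2-
n(EDTA) = 0.01977 × 0.07127 = 1.409 × 10^-3 mol
n(Cu2+) in the aliquot = 1.409 × 10^-3 mol (1:1 ratio)
[Cu2+]_dilute = 1.409 × 10^-3 / 0.02500 = 0.05636 mol/L
Dilution factor = 100.0 / 9.852 = 10.15
[Cu2+]_stock = 0.05636 × 10.15 = 0.5721 mol/L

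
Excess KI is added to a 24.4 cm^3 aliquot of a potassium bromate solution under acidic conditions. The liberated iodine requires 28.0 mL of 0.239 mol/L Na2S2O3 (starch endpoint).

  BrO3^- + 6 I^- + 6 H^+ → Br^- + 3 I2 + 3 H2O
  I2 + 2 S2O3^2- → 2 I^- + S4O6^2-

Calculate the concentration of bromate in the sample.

0.0457 mol/L

n(S2O3^2-) = 0.0280 × 0.239 = 6.69 × 10^-3 mol
n(I2) = n(S2O3^2-)/2 = 3.35 × 10^-3 mol
From the 1:3 ratio, n(BrO3^-) in the aliquot = 1/3 × 3.35 × 10^-3 = 1.12 × 10^-3 mol
[BrO3^-] = 1.12 × 10^-3 / 0.0244 = 0.0457 mol/L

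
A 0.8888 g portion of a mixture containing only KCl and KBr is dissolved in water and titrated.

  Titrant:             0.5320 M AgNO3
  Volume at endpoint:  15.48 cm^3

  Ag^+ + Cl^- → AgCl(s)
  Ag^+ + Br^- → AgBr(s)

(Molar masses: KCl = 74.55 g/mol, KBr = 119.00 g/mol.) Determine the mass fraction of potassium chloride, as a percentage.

n(AgNO3) = 0.01548 × 0.5320 = 8.235 × 10^-3 mol
Let x = n(KCl), y = n(KBr).
Titrant: 1x + 1y = 8.235 × 10^-3;  mass: 74.55x + 119.00y = 0.8888
Solving, x = 2.052 × 10^-3 mol, y = 6.183 × 10^-3 mol
mass of KCl = 2.052 × 10^-3 × 74.55 = 0.1530 g
% KCl = 0.1530 / 0.8888 × 100 = 17.21 %

17.21 %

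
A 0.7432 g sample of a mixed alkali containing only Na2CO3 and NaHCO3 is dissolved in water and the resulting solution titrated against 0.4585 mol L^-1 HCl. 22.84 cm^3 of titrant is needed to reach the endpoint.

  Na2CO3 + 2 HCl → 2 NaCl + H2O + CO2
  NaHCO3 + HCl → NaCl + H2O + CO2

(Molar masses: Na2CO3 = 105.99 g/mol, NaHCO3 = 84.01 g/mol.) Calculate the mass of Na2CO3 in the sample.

n(HCl) = 0.02284 × 0.4585 = 0.01047 mol
Let x = n(Na2CO3), y = n(NaHCO3).
Titrant: 2x + 1y = 0.01047;  mass: 105.99x + 84.01y = 0.7432
Solving, x = 2.202 × 10^-3 mol, y = 6.069 × 10^-3 mol
mass of Na2CO3 = 2.202 × 10^-3 × 105.99 = 0.2333 g

0.2333 g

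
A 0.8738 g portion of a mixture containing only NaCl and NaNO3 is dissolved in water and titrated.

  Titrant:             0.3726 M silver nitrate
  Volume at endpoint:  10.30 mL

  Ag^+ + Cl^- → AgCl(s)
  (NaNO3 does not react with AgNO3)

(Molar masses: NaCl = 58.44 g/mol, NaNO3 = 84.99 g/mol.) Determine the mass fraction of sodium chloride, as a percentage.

n(AgNO3) = 0.01030 × 0.3726 = 3.838 × 10^-3 mol
Let x = n(NaCl), y = n(NaNO3).
Titrant: 1x = 3.838 × 10^-3;  mass: 58.44x + 84.99y = 0.8738
Solving, x = 3.838 × 10^-3 mol, y = 7.642 × 10^-3 mol
mass of NaCl = 3.838 × 10^-3 × 58.44 = 0.2243 g
% NaCl = 0.2243 / 0.8738 × 100 = 25.67 %

25.67 %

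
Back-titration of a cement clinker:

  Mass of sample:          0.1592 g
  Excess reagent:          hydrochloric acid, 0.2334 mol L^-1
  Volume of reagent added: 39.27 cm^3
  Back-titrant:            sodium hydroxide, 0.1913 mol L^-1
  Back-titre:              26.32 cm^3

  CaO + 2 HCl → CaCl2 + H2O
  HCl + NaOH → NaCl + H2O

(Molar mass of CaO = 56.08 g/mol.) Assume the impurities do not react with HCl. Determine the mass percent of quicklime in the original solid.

72.75 %

n(HCl) added = 0.03927 × 0.2334 = 9.166 × 10^-3 mol
n(NaOH) used in back-titration = 0.02632 × 0.1913 = 5.035 × 10^-3 mol
n(HCl) left over = 5.035 × 10^-3 mol (1:1 ratio)
n(HCl) consumed by analyte = 9.166 × 10^-3 − 5.035 × 10^-3 = 4.131 × 10^-3 mol
From the 1:2 ratio, n(CaO) = 1/2 × 4.131 × 10^-3 = 2.065 × 10^-3 mol
mass of CaO = 2.065 × 10^-3 × 56.08 = 0.1158 g
% CaO = 0.1158 / 0.1592 × 100 = 72.75 %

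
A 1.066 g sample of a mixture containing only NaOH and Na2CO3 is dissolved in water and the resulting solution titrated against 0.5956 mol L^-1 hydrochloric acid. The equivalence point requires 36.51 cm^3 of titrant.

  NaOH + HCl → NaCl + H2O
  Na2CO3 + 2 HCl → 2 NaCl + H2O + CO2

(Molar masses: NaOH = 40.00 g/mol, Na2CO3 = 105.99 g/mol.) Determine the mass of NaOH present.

n(HCl) = 0.03651 × 0.5956 = 0.02175 mol
Let x = n(NaOH), y = n(Na2CO3).
Titrant: 1x + 2y = 0.02175;  mass: 40.00x + 105.99y = 1.066
Solving, x = 6.648 × 10^-3 mol, y = 7.549 × 10^-3 mol
mass of NaOH = 6.648 × 10^-3 × 40.00 = 0.2659 g

0.2659 g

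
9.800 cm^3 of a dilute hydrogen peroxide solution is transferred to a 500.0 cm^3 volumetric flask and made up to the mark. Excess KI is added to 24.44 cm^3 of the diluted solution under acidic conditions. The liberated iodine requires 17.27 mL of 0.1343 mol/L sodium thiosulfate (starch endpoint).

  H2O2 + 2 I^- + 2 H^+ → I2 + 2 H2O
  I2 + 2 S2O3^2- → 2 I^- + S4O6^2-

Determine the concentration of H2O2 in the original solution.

2.421 mol/L

n(S2O3^2-) = 0.01727 × 0.1343 = 2.319 × 10^-3 mol
n(I2) = n(S2O3^2-)/2 = 1.160 × 10^-3 mol
n(H2O2) in the aliquot = 1.160 × 10^-3 mol (1:1 ratio)
[H2O2]_dilute = 1.160 × 10^-3 / 0.02444 = 0.04745 mol/L
[H2O2]_original = 0.04745 × 500.0/9.800 = 2.421 mol/L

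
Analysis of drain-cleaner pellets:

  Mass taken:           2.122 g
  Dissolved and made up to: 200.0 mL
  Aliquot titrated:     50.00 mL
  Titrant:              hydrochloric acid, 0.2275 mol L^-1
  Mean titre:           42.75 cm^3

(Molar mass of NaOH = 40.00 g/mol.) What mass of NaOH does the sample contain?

NaOH + HCl → NaCl + H2O
n(HCl) per titration = 0.04275 × 0.2275 = 9.726 × 10^-3 mol
n(NaOH) in each aliquot = 9.726 × 10^-3 mol (1:1 ratio)
n(NaOH) in the whole flask = 9.726 × 10^-3 × 200.0/50.00 = 0.03890 mol
mass of NaOH = 0.03890 × 40.00 = 1.556 g

1.556 g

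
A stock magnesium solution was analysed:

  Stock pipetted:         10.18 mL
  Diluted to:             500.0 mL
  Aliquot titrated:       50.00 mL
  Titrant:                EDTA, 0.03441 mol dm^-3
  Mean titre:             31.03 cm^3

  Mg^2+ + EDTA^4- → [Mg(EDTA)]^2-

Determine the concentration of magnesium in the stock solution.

1.049 mol/L

n(EDTA) = 0.03103 × 0.03441 = 1.068 × 10^-3 mol
n(Mg2+) in the aliquot = 1.068 × 10^-3 mol (1:1 ratio)
[Mg2+]_dilute = 1.068 × 10^-3 / 0.05000 = 0.02135 mol/L
Dilution factor = 500.0 / 10.18 = 49.12
[Mg2+]_stock = 0.02135 × 49.12 = 1.049 mol/L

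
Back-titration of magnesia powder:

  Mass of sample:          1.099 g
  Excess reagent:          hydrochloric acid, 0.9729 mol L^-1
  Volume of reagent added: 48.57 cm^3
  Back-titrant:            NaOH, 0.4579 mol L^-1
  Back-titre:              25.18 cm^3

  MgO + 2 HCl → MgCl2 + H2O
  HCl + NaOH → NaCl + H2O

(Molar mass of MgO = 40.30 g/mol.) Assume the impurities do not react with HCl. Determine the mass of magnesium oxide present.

0.7198 g

n(HCl) added = 0.04857 × 0.9729 = 0.04725 mol
n(NaOH) used in back-titration = 0.02518 × 0.4579 = 0.01153 mol
n(HCl) left over = 0.01153 mol (1:1 ratio)
n(HCl) consumed by analyte = 0.04725 − 0.01153 = 0.03572 mol
From the 1:2 ratio, n(MgO) = 1/2 × 0.03572 = 0.01786 mol
mass of MgO = 0.01786 × 40.30 = 0.7198 g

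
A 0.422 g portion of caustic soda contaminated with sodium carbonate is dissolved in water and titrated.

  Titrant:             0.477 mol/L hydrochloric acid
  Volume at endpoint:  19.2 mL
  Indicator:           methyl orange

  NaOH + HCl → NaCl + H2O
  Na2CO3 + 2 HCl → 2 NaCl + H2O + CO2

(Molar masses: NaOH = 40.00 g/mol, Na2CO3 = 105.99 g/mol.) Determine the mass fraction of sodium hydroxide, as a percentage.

n(HCl) = 0.0192 × 0.477 = 9.16 × 10^-3 mol
Let x = n(NaOH), y = n(Na2CO3).
Titrant: 1x + 2y = 9.16 × 10^-3;  mass: 40.00x + 105.99y = 0.422
Solving, x = 4.87 × 10^-3 mol, y = 2.14 × 10^-3 mol
mass of NaOH = 4.87 × 10^-3 × 40.00 = 0.195 g
% NaOH = 0.195 / 0.422 × 100 = 46.2 %

46.2 %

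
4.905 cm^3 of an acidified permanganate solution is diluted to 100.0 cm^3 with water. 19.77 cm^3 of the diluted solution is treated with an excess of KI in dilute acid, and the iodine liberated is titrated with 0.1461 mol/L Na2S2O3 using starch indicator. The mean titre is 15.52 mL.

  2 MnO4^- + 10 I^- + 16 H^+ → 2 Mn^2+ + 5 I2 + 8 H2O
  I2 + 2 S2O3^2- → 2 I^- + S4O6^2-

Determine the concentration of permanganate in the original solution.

n(S2O3^2-) = 0.01552 × 0.1461 = 2.267 × 10^-3 mol
n(I2) = n(S2O3^2-)/2 = 1.134 × 10^-3 mol
From the 2:5 ratio, n(MnO4^-) in the aliquot = 2/5 × 1.134 × 10^-3 = 4.535 × 10^-4 mol
[MnO4^-]_dilute = 4.535 × 10^-4 / 0.01977 = 0.02294 mol/L
[MnO4^-]_original = 0.02294 × 100.0/4.905 = 0.4677 mol/L

0.4677 mol/L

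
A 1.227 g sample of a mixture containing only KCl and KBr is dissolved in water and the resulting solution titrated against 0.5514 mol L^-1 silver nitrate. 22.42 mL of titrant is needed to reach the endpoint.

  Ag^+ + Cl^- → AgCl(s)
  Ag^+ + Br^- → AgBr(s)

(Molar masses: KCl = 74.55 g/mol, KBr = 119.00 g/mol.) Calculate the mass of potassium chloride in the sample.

0.4094 g

n(AgNO3) = 0.02242 × 0.5514 = 0.01236 mol
Let x = n(KCl), y = n(KBr).
Titrant: 1x + 1y = 0.01236;  mass: 74.55x + 119.00y = 1.227
Solving, x = 5.492 × 10^-3 mol, y = 6.870 × 10^-3 mol
mass of KCl = 5.492 × 10^-3 × 74.55 = 0.4094 g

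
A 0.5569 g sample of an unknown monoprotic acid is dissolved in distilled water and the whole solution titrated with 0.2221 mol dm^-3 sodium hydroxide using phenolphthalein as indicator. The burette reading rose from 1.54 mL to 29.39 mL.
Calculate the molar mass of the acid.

n(NaOH) = 0.02785 L × 0.2221 mol/L = 6.185 × 10^-3 mol
n(HA) = 6.185 × 10^-3 mol (1:1 ratio)
M = m / n = 0.5569 g / 6.185 × 10^-3 mol = 90.03 g/mol

90.03 g/mol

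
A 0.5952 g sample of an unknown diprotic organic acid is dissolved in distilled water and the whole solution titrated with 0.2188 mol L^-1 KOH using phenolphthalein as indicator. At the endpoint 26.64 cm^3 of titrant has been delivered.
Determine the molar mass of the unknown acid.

204.2 g/mol

n(KOH) = 0.02664 L × 0.2188 mol/L = 5.829 × 10^-3 mol
From the 1:2 ratio, n(H2A) = 1/2 × 5.829 × 10^-3 = 2.914 × 10^-3 mol
M = m / n = 0.5952 g / 2.914 × 10^-3 mol = 204.2 g/mol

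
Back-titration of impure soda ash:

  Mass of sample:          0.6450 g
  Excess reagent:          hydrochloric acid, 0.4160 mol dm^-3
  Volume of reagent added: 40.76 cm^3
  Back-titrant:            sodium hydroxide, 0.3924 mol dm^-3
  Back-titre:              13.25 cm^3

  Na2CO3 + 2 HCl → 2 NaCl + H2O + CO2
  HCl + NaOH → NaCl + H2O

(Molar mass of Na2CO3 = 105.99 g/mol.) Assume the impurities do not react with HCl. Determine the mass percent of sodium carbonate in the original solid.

96.60 %

n(HCl) added = 0.04076 × 0.4160 = 0.01696 mol
n(NaOH) used in back-titration = 0.01325 × 0.3924 = 5.199 × 10^-3 mol
n(HCl) left over = 5.199 × 10^-3 mol (1:1 ratio)
n(HCl) consumed by analyte = 0.01696 − 5.199 × 10^-3 = 0.01176 mol
From the 1:2 ratio, n(Na2CO3) = 1/2 × 0.01176 = 5.878 × 10^-3 mol
mass of Na2CO3 = 5.878 × 10^-3 × 105.99 = 0.6231 g
% Na2CO3 = 0.6231 / 0.6450 × 100 = 96.60 %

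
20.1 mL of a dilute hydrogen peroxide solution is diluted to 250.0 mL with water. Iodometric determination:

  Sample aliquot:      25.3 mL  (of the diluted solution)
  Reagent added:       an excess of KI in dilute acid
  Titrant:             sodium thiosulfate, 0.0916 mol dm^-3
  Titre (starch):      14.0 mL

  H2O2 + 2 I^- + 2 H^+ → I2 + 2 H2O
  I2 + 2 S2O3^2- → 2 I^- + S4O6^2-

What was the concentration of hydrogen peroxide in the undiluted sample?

0.315 mol/L

n(S2O3^2-) = 0.0140 × 0.0916 = 1.28 × 10^-3 mol
n(I2) = n(S2O3^2-)/2 = 6.41 × 10^-4 mol
n(H2O2) in the aliquot = 6.41 × 10^-4 mol (1:1 ratio)
[H2O2]_dilute = 6.41 × 10^-4 / 0.0253 = 0.0253 mol/L
[H2O2]_original = 0.0253 × 250.0/20.1 = 0.315 mol/L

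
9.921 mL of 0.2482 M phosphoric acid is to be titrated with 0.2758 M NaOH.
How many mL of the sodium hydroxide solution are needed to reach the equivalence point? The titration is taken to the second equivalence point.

H3PO4 + 2 NaOH → Na2HPO4 + 2 H2O
n(H3PO4) = 0.009921 L × 0.2482 mol/L = 2.462 × 10^-3 mol
From the 2:1 stoichiometry, n(NaOH) = 2/1 × 2.462 × 10^-3 = 4.925 × 10^-3 mol
V(NaOH) = 4.925 × 10^-3 mol / 0.2758 mol/L = 0.01786 L = 17.86 mL

17.86 mL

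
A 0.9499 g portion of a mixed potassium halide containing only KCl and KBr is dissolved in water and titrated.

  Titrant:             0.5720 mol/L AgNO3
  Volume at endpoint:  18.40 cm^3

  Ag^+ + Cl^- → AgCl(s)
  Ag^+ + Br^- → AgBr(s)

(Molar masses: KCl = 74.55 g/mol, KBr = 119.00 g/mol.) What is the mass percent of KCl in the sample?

53.42 %

n(AgNO3) = 0.01840 × 0.5720 = 0.01052 mol
Let x = n(KCl), y = n(KBr).
Titrant: 1x + 1y = 0.01052;  mass: 74.55x + 119.00y = 0.9499
Solving, x = 6.807 × 10^-3 mol, y = 3.718 × 10^-3 mol
mass of KCl = 6.807 × 10^-3 × 74.55 = 0.5074 g
% KCl = 0.5074 / 0.9499 × 100 = 53.42 %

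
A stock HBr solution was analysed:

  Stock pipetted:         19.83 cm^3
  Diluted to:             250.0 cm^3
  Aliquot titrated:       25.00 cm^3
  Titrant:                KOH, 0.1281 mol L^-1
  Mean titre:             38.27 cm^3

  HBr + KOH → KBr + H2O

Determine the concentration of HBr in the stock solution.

2.472 mol/L

n(KOH) = 0.03827 × 0.1281 = 4.902 × 10^-3 mol
n(HBr) in the aliquot = 4.902 × 10^-3 mol (1:1 ratio)
[HBr]_dilute = 4.902 × 10^-3 / 0.02500 = 0.1961 mol/L
Dilution factor = 250.0 / 19.83 = 12.61
[HBr]_stock = 0.1961 × 12.61 = 2.472 mol/L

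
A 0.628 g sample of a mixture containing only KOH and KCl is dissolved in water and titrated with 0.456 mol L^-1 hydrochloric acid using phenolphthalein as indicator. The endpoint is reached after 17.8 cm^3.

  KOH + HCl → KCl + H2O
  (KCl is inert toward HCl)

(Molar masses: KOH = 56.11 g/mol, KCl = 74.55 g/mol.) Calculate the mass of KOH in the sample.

0.455 g

n(HCl) = 0.0178 × 0.456 = 8.12 × 10^-3 mol
Let x = n(KOH), y = n(KCl).
Titrant: 1x = 8.12 × 10^-3;  mass: 56.11x + 74.55y = 0.628
Solving, x = 8.12 × 10^-3 mol, y = 2.31 × 10^-3 mol
mass of KOH = 8.12 × 10^-3 × 56.11 = 0.455 g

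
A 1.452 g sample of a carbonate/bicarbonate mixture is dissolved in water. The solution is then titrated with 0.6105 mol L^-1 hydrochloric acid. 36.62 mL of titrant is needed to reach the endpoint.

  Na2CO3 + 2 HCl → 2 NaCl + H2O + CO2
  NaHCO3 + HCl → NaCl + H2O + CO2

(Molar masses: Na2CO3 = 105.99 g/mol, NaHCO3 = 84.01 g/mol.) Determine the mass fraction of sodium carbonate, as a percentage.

n(HCl) = 0.03662 × 0.6105 = 0.02236 mol
Let x = n(Na2CO3), y = n(NaHCO3).
Titrant: 2x + 1y = 0.02236;  mass: 105.99x + 84.01y = 1.452
Solving, x = 6.870 × 10^-3 mol, y = 8.616 × 10^-3 mol
mass of Na2CO3 = 6.870 × 10^-3 × 105.99 = 0.7282 g
% Na2CO3 = 0.7282 / 1.452 × 100 = 50.15 %

50.15 %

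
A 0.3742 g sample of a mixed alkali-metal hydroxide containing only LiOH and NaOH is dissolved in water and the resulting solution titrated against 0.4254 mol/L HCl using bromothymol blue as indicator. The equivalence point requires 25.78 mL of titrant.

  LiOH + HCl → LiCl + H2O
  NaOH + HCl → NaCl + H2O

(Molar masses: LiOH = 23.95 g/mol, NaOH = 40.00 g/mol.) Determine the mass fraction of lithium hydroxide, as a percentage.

n(HCl) = 0.02578 × 0.4254 = 0.01097 mol
Let x = n(LiOH), y = n(NaOH).
Titrant: 1x + 1y = 0.01097;  mass: 23.95x + 40.00y = 0.3742
Solving, x = 4.017 × 10^-3 mol, y = 6.950 × 10^-3 mol
mass of LiOH = 4.017 × 10^-3 × 23.95 = 0.09621 g
% LiOH = 0.09621 / 0.3742 × 100 = 25.71 %

25.71 %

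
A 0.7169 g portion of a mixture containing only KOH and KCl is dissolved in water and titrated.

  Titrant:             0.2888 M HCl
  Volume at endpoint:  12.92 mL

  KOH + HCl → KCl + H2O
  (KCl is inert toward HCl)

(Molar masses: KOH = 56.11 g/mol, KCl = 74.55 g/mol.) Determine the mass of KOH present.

0.2094 g

n(HCl) = 0.01292 × 0.2888 = 3.731 × 10^-3 mol
Let x = n(KOH), y = n(KCl).
Titrant: 1x = 3.731 × 10^-3;  mass: 56.11x + 74.55y = 0.7169
Solving, x = 3.731 × 10^-3 mol, y = 6.808 × 10^-3 mol
mass of KOH = 3.731 × 10^-3 × 56.11 = 0.2094 g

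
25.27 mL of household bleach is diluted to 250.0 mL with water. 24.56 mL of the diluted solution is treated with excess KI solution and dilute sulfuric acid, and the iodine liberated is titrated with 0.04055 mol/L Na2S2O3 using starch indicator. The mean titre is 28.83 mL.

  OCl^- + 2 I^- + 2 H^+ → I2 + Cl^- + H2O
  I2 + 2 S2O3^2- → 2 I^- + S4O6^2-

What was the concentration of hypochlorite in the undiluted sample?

0.2355 mol/L

n(S2O3^2-) = 0.02883 × 0.04055 = 1.169 × 10^-3 mol
n(I2) = n(S2O3^2-)/2 = 5.845 × 10^-4 mol
n(OCl^-) in the aliquot = 5.845 × 10^-4 mol (1:1 ratio)
[OCl^-]_dilute = 5.845 × 10^-4 / 0.02456 = 0.02380 mol/L
[OCl^-]_original = 0.02380 × 250.0/25.27 = 0.2355 mol/L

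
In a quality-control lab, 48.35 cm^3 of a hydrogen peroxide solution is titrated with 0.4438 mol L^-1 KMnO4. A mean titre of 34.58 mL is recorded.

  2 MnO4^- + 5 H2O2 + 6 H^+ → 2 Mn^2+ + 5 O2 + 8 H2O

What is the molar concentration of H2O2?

n(KMnO4) = 0.03458 L × 0.4438 mol/L = 0.01535 mol
From the 5:2 mole ratio, n(H2O2) = 5/2 × 0.01535 = 0.03837 mol
[H2O2] = 0.03837 mol / 0.04835 L = 0.7935 mol/L

0.7935 mol/L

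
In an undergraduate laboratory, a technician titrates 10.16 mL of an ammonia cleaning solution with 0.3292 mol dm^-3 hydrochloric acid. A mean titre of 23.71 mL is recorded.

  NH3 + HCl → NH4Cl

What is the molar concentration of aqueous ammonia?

n(HCl) = 0.02371 L × 0.3292 mol/L = 7.805 × 10^-3 mol
n(NH3) = 7.805 × 10^-3 mol (1:1 mole ratio)
[NH3] = 7.805 × 10^-3 mol / 0.01016 L = 0.7682 mol/L

0.7682 mol/L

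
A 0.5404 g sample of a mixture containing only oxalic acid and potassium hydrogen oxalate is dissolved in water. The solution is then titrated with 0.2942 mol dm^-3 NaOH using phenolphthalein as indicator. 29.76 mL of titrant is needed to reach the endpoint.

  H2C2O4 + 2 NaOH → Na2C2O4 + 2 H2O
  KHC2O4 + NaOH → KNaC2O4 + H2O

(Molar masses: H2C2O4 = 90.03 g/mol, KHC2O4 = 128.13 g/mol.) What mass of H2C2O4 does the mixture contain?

n(NaOH) = 0.02976 × 0.2942 = 8.755 × 10^-3 mol
Let x = n(H2C2O4), y = n(KHC2O4).
Titrant: 2x + 1y = 8.755 × 10^-3;  mass: 90.03x + 128.13y = 0.5404
Solving, x = 3.498 × 10^-3 mol, y = 1.760 × 10^-3 mol
mass of H2C2O4 = 3.498 × 10^-3 × 90.03 = 0.3149 g

0.3149 g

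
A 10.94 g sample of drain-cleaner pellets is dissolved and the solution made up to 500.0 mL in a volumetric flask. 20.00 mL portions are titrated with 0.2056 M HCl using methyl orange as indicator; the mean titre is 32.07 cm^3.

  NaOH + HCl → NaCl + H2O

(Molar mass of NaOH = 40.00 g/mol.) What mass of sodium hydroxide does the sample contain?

6.594 g

n(HCl) per titration = 0.03207 × 0.2056 = 6.594 × 10^-3 mol
n(NaOH) in each aliquot = 6.594 × 10^-3 mol (1:1 ratio)
n(NaOH) in the whole flask = 6.594 × 10^-3 × 500.0/20.00 = 0.1648 mol
mass of NaOH = 0.1648 × 40.00 = 6.594 g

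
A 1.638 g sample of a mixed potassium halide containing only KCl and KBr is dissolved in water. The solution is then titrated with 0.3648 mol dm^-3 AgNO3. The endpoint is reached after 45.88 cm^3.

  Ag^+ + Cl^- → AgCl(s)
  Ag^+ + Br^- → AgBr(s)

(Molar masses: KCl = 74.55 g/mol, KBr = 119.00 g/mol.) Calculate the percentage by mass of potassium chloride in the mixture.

n(AgNO3) = 0.04588 × 0.3648 = 0.01674 mol
Let x = n(KCl), y = n(KBr).
Titrant: 1x + 1y = 0.01674;  mass: 74.55x + 119.00y = 1.638
Solving, x = 7.957 × 10^-3 mol, y = 8.780 × 10^-3 mol
mass of KCl = 7.957 × 10^-3 × 74.55 = 0.5932 g
% KCl = 0.5932 / 1.638 × 100 = 36.22 %

36.22 %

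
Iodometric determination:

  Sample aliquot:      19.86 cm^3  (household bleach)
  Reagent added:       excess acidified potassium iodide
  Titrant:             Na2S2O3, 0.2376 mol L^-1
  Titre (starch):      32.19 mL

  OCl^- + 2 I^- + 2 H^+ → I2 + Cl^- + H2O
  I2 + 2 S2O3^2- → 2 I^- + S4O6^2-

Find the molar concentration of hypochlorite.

0.1926 mol/L

n(S2O3^2-) = 0.03219 × 0.2376 = 7.648 × 10^-3 mol
n(I2) = n(S2O3^2-)/2 = 3.824 × 10^-3 mol
n(OCl^-) in the aliquot = 3.824 × 10^-3 mol (1:1 ratio)
[OCl^-] = 3.824 × 10^-3 / 0.01986 = 0.1926 mol/L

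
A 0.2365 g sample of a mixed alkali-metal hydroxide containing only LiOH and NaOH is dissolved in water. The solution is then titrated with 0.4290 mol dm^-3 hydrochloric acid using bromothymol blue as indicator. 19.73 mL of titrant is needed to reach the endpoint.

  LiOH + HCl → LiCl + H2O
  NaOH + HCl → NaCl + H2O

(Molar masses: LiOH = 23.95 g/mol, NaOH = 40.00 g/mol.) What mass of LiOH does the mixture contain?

0.1523 g

n(HCl) = 0.01973 × 0.4290 = 8.464 × 10^-3 mol
Let x = n(LiOH), y = n(NaOH).
Titrant: 1x + 1y = 8.464 × 10^-3;  mass: 23.95x + 40.00y = 0.2365
Solving, x = 6.359 × 10^-3 mol, y = 2.105 × 10^-3 mol
mass of LiOH = 6.359 × 10^-3 × 23.95 = 0.1523 g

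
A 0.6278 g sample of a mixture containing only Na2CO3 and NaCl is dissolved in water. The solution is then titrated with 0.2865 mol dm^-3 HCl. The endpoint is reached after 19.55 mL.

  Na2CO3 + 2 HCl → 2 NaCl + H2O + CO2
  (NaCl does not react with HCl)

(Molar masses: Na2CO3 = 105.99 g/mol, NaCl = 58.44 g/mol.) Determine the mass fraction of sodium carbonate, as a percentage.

n(HCl) = 0.01955 × 0.2865 = 5.601 × 10^-3 mol
Let x = n(Na2CO3), y = n(NaCl).
Titrant: 2x = 5.601 × 10^-3;  mass: 105.99x + 58.44y = 0.6278
Solving, x = 2.801 × 10^-3 mol, y = 5.663 × 10^-3 mol
mass of Na2CO3 = 2.801 × 10^-3 × 105.99 = 0.2968 g
% Na2CO3 = 0.2968 / 0.6278 × 100 = 47.28 %

47.28 %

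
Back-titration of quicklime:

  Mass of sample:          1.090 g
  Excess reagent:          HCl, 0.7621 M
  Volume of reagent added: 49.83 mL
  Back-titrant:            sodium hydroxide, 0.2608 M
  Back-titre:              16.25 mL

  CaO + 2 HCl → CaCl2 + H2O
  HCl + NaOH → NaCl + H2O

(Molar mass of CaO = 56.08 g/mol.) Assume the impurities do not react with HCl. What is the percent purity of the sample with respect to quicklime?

n(HCl) added = 0.04983 × 0.7621 = 0.03798 mol
n(NaOH) used in back-titration = 0.01625 × 0.2608 = 4.238 × 10^-3 mol
n(HCl) left over = 4.238 × 10^-3 mol (1:1 ratio)
n(HCl) consumed by analyte = 0.03798 − 4.238 × 10^-3 = 0.03374 mol
From the 1:2 ratio, n(CaO) = 1/2 × 0.03374 = 0.01687 mol
mass of CaO = 0.01687 × 56.08 = 0.9460 g
% CaO = 0.9460 / 1.090 × 100 = 86.79 %

86.79 %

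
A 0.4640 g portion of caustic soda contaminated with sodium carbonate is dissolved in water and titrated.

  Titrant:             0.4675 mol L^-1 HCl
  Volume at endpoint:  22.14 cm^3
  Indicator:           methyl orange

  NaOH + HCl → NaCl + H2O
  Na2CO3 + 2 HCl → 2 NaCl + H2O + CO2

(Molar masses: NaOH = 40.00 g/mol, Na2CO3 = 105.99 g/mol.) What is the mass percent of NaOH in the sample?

56.07 %

n(HCl) = 0.02214 × 0.4675 = 0.01035 mol
Let x = n(NaOH), y = n(Na2CO3).
Titrant: 1x + 2y = 0.01035;  mass: 40.00x + 105.99y = 0.4640
Solving, x = 6.504 × 10^-3 mol, y = 1.923 × 10^-3 mol
mass of NaOH = 6.504 × 10^-3 × 40.00 = 0.2602 g
% NaOH = 0.2602 / 0.4640 × 100 = 56.07 %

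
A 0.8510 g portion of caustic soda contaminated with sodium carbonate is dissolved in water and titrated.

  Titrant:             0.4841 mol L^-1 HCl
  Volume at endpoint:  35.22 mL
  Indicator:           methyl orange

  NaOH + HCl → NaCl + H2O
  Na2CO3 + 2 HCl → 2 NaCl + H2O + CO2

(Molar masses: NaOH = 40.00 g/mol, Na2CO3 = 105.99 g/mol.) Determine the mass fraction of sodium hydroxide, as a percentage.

19.01 %

n(HCl) = 0.03522 × 0.4841 = 0.01705 mol
Let x = n(NaOH), y = n(Na2CO3).
Titrant: 1x + 2y = 0.01705;  mass: 40.00x + 105.99y = 0.8510
Solving, x = 4.045 × 10^-3 mol, y = 6.502 × 10^-3 mol
mass of NaOH = 4.045 × 10^-3 × 40.00 = 0.1618 g
% NaOH = 0.1618 / 0.8510 × 100 = 19.01 %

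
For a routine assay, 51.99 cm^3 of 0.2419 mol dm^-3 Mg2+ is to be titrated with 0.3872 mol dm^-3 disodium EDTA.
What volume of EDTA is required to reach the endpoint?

Mg^2+ + EDTA^4- → [Mg(EDTA)]^2-
n(Mg2+) = 0.05199 L × 0.2419 mol/L = 0.01258 mol
n(EDTA) = 0.01258 mol (1:1 stoichiometry)
V(EDTA) = 0.01258 mol / 0.3872 mol/L = 0.03248 L = 32.48 mL

32.48 mL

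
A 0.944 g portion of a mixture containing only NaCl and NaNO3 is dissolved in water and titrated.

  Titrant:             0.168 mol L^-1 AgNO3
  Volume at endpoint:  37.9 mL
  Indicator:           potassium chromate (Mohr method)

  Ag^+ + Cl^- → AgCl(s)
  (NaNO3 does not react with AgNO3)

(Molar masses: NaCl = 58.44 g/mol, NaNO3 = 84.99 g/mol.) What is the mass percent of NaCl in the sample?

39.4 %

n(AgNO3) = 0.0379 × 0.168 = 6.37 × 10^-3 mol
Let x = n(NaCl), y = n(NaNO3).
Titrant: 1x = 6.37 × 10^-3;  mass: 58.44x + 84.99y = 0.944
Solving, x = 6.37 × 10^-3 mol, y = 6.73 × 10^-3 mol
mass of NaCl = 6.37 × 10^-3 × 58.44 = 0.372 g
% NaCl = 0.372 / 0.944 × 100 = 39.4 %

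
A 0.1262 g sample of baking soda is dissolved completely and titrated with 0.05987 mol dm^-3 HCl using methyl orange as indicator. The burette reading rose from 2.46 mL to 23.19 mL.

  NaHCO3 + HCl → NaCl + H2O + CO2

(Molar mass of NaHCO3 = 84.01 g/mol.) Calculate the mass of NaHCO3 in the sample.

n(HCl) = 0.02073 L × 0.05987 mol/L = 1.241 × 10^-3 mol
n(NaHCO3) = 1.241 × 10^-3 mol (1:1 ratio)
mass of NaHCO3 = 1.241 × 10^-3 × 84.01 g/mol = 0.1043 g

0.1043 g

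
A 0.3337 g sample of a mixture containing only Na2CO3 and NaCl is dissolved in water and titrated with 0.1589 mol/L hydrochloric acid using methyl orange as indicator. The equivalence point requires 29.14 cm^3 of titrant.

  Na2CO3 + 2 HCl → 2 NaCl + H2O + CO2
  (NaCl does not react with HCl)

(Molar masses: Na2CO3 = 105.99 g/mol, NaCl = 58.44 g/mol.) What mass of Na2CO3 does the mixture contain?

0.2454 g

n(HCl) = 0.02914 × 0.1589 = 4.630 × 10^-3 mol
Let x = n(Na2CO3), y = n(NaCl).
Titrant: 2x = 4.630 × 10^-3;  mass: 105.99x + 58.44y = 0.3337
Solving, x = 2.315 × 10^-3 mol, y = 1.511 × 10^-3 mol
mass of Na2CO3 = 2.315 × 10^-3 × 105.99 = 0.2454 g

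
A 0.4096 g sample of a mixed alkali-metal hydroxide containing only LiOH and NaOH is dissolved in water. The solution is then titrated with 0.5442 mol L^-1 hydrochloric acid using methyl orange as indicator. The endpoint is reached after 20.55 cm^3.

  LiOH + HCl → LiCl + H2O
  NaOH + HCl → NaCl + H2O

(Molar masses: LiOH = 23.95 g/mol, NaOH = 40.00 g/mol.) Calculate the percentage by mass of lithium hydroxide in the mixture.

13.75 %

n(HCl) = 0.02055 × 0.5442 = 0.01118 mol
Let x = n(LiOH), y = n(NaOH).
Titrant: 1x + 1y = 0.01118;  mass: 23.95x + 40.00y = 0.4096
Solving, x = 2.351 × 10^-3 mol, y = 8.832 × 10^-3 mol
mass of LiOH = 2.351 × 10^-3 × 23.95 = 0.05630 g
% LiOH = 0.05630 / 0.4096 × 100 = 13.75 %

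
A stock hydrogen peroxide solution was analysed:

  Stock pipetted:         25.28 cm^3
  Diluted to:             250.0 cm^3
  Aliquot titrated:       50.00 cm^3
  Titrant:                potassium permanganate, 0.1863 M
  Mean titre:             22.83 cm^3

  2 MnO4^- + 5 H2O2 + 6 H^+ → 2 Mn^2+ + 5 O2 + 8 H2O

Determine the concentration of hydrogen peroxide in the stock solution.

n(KMnO4) = 0.02283 × 0.1863 = 4.253 × 10^-3 mol
From the 5:2 ratio, n(H2O2) in the aliquot = 5/2 × 4.253 × 10^-3 = 0.01063 mol
[H2O2]_dilute = 0.01063 / 0.05000 = 0.2127 mol/L
Dilution factor = 250.0 / 25.28 = 9.889
[H2O2]_stock = 0.2127 × 9.889 = 2.103 mol/L

2.103 M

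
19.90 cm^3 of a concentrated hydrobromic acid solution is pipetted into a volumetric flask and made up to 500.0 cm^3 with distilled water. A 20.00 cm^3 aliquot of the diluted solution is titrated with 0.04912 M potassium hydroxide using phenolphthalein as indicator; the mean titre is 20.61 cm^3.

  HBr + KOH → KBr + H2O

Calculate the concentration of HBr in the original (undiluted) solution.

1.272 M

n(KOH) = 0.02061 × 0.04912 = 1.012 × 10^-3 mol
n(HBr) in the aliquot = 1.012 × 10^-3 mol (1:1 ratio)
[HBr]_dilute = 1.012 × 10^-3 / 0.02000 = 0.05062 mol/L
Dilution factor = 500.0 / 19.90 = 25.13
[HBr]_stock = 0.05062 × 25.13 = 1.272 mol/L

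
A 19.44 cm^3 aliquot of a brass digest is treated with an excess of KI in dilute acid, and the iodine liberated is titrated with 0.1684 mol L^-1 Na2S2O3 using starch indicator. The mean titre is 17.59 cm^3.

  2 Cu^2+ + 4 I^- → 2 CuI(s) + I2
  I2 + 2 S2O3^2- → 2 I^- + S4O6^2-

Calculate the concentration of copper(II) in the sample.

0.1524 mol/L

n(S2O3^2-) = 0.01759 × 0.1684 = 2.962 × 10^-3 mol
n(I2) = n(S2O3^2-)/2 = 1.481 × 10^-3 mol
From the 2:1 ratio, n(Cu2+) in the aliquot = 2/1 × 1.481 × 10^-3 = 2.962 × 10^-3 mol
[Cu2+] = 2.962 × 10^-3 / 0.01944 = 0.1524 mol/L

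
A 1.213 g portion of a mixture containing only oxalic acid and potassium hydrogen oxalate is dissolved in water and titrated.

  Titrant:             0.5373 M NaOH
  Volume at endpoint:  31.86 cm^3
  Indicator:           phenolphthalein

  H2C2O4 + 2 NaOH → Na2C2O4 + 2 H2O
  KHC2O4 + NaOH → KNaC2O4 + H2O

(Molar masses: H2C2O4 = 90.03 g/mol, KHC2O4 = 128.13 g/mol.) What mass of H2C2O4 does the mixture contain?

n(NaOH) = 0.03186 × 0.5373 = 0.01712 mol
Let x = n(H2C2O4), y = n(KHC2O4).
Titrant: 2x + 1y = 0.01712;  mass: 90.03x + 128.13y = 1.213
Solving, x = 5.898 × 10^-3 mol, y = 5.323 × 10^-3 mol
mass of H2C2O4 = 5.898 × 10^-3 × 90.03 = 0.5310 g

0.5310 g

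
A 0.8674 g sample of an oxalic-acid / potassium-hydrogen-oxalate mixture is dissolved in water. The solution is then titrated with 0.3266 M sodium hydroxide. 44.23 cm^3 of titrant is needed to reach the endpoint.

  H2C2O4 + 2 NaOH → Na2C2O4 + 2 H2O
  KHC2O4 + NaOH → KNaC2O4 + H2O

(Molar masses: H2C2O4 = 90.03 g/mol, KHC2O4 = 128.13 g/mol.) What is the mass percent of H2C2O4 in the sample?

61.41 %

n(NaOH) = 0.04423 × 0.3266 = 0.01445 mol
Let x = n(H2C2O4), y = n(KHC2O4).
Titrant: 2x + 1y = 0.01445;  mass: 90.03x + 128.13y = 0.8674
Solving, x = 5.917 × 10^-3 mol, y = 2.612 × 10^-3 mol
mass of H2C2O4 = 5.917 × 10^-3 × 90.03 = 0.5327 g
% H2C2O4 = 0.5327 / 0.8674 × 100 = 61.41 %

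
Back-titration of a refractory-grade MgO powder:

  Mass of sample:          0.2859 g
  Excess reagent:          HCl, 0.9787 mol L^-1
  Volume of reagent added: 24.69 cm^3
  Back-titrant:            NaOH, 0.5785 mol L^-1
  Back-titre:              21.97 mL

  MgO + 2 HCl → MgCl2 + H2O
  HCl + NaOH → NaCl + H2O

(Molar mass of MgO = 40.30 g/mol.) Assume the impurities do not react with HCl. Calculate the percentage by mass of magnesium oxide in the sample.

80.73 %

n(HCl) added = 0.02469 × 0.9787 = 0.02416 mol
n(NaOH) used in back-titration = 0.02197 × 0.5785 = 0.01271 mol
n(HCl) left over = 0.01271 mol (1:1 ratio)
n(HCl) consumed by analyte = 0.02416 − 0.01271 = 0.01145 mol
From the 1:2 ratio, n(MgO) = 1/2 × 0.01145 = 5.727 × 10^-3 mol
mass of MgO = 5.727 × 10^-3 × 40.30 = 0.2308 g
% MgO = 0.2308 / 0.2859 × 100 = 80.73 %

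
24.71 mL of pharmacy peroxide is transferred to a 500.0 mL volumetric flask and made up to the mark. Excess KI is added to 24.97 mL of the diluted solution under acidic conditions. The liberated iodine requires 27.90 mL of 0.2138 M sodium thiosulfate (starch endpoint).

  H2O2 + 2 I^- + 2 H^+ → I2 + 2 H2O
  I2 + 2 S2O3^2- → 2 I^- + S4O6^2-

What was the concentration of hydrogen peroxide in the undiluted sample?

n(S2O3^2-) = 0.02790 × 0.2138 = 5.965 × 10^-3 mol
n(I2) = n(S2O3^2-)/2 = 2.983 × 10^-3 mol
n(H2O2) in the aliquot = 2.983 × 10^-3 mol (1:1 ratio)
[H2O2]_dilute = 2.983 × 10^-3 / 0.02497 = 0.1194 mol/L
[H2O2]_original = 0.1194 × 500.0/24.71 = 2.417 mol/L

2.417 M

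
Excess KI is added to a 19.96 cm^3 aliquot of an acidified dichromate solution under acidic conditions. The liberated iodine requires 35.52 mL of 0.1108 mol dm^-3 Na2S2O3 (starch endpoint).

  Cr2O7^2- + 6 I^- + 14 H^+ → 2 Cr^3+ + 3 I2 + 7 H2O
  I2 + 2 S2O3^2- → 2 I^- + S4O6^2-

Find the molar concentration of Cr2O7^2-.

0.03286 mol/L

n(S2O3^2-) = 0.03552 × 0.1108 = 3.936 × 10^-3 mol
n(I2) = n(S2O3^2-)/2 = 1.968 × 10^-3 mol
From the 1:3 ratio, n(Cr2O7^2-) in the aliquot = 1/3 × 1.968 × 10^-3 = 6.559 × 10^-4 mol
[Cr2O7^2-] = 6.559 × 10^-4 / 0.01996 = 0.03286 mol/L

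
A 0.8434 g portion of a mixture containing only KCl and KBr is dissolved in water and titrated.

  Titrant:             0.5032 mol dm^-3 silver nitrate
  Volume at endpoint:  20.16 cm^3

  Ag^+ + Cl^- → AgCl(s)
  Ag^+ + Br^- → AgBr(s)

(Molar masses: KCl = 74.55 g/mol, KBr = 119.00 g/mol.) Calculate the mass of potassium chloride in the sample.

n(AgNO3) = 0.02016 × 0.5032 = 0.01014 mol
Let x = n(KCl), y = n(KBr).
Titrant: 1x + 1y = 0.01014;  mass: 74.55x + 119.00y = 0.8434
Solving, x = 8.184 × 10^-3 mol, y = 1.960 × 10^-3 mol
mass of KCl = 8.184 × 10^-3 × 74.55 = 0.6101 g

0.6101 g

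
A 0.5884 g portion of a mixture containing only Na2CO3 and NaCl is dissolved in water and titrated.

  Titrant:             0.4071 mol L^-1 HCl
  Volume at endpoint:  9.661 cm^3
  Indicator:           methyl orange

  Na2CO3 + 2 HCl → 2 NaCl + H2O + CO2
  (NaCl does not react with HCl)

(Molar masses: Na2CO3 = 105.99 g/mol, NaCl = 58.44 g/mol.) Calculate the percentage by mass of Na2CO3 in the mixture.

n(HCl) = 0.009661 × 0.4071 = 3.933 × 10^-3 mol
Let x = n(Na2CO3), y = n(NaCl).
Titrant: 2x = 3.933 × 10^-3;  mass: 105.99x + 58.44y = 0.5884
Solving, x = 1.966 × 10^-3 mol, y = 6.502 × 10^-3 mol
mass of Na2CO3 = 1.966 × 10^-3 × 105.99 = 0.2084 g
% Na2CO3 = 0.2084 / 0.5884 × 100 = 35.42 %

35.42 %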